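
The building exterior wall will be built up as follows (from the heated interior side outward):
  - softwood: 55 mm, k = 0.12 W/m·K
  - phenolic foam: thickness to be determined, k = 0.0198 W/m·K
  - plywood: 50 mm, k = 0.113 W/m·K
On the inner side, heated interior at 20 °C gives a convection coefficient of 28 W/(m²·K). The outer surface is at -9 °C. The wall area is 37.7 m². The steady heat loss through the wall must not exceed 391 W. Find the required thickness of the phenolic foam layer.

L ≈ 36.8 mm

Thermal resistances in series:
R_inner film = 1/(h_i·A) = 1/(28×37.7) = 9.473×10^-4 K/W
R_softwood = L/(kA) = 0.055/(0.12×37.7) = 0.01216 K/W
R_plywood = L/(kA) = 0.05/(0.113×37.7) = 0.01174 K/W
Sum of the known resistances R_other = 0.02484 K/W
Required total resistance R_tot = ΔT/Q_allow = 29/391 = 0.07417 K/W
R_phenolic foam = R_tot − R_other = 0.04933 K/W
L = R·k·A = 0.04933×0.0198×37.7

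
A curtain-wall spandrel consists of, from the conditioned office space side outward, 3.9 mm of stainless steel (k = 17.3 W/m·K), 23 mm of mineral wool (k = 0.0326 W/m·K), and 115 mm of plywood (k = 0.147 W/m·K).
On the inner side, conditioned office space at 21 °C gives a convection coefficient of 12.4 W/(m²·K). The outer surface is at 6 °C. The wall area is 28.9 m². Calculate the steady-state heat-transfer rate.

Treating each layer as a thermal resistance in series:
R_inner film = 1/(h_i·A) = 1/(12.4×28.9) = 0.00279 K/W
R_stainless steel = L/(kA) = 0.0039/(17.3×28.9) = 7.8×10^-6 K/W
R_mineral wool = L/(kA) = 0.023/(0.0326×28.9) = 0.02441 K/W
R_plywood = L/(kA) = 0.115/(0.147×28.9) = 0.02707 K/W
R_total = 0.05428 K/W
Q = ΔT / R_total = 15 / 0.05428

Q ≈ 276 W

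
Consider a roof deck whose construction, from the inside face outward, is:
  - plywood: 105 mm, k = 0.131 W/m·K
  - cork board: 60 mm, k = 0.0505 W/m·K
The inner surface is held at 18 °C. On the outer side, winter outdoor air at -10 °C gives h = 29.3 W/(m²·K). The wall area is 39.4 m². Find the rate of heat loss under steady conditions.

Thermal resistances in series:
R_plywood = L/(kA) = 0.105/(0.131×39.4) = 0.02034 K/W
R_cork board = L/(kA) = 0.06/(0.0505×39.4) = 0.03016 K/W
R_outer film = 1/(h_o·A) = 1/(29.3×39.4) = 8.662×10^-4 K/W
R_total = 0.05136 K/W
Q = ΔT / R_total = 28 / 0.05136

Q ≈ 545 W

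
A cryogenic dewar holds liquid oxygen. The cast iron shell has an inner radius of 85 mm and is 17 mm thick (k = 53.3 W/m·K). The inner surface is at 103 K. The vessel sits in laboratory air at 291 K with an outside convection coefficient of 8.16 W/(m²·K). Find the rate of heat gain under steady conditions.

Q ≈ 200 W

Each spherical layer contributes R = (1/r_i − 1/r_o)/(4πk):
R_cast iron shell = (1/0.085 − 1/0.102)/(4π×53.3) = 0.002927 K/W
R_outer film = 1/(h·4πr_o²) = 1/(8.16×4π×0.102²) = 0.9373 K/W
R_total = 0.9403 K/W
Q = ΔT/R_total = 188/0.9403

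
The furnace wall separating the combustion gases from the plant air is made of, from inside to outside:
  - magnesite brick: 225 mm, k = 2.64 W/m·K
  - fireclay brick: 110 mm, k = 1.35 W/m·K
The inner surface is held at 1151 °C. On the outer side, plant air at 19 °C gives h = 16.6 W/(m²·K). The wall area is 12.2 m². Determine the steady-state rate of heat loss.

Model the wall as resistances in series:
R_magnesite brick = L/(kA) = 0.225/(2.64×12.2) = 0.006986 K/W
R_fireclay brick = L/(kA) = 0.11/(1.35×12.2) = 0.006679 K/W
R_outer film = 1/(h_o·A) = 1/(16.6×12.2) = 0.004938 K/W
R_total = 0.0186 K/W
Q = ΔT / R_total = 1132 / 0.0186

Q ≈ 60900 W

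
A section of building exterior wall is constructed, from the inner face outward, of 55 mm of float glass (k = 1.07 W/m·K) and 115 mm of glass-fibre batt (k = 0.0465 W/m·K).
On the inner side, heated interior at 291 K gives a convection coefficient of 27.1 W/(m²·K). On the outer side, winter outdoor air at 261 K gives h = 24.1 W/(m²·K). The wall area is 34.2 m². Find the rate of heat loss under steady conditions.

Series thermal resistances:
R_inner film = 1/(h_i·A) = 1/(27.1×34.2) = 0.001079 K/W
R_float glass = L/(kA) = 0.055/(1.07×34.2) = 0.001503 K/W
R_glass-fibre batt = L/(kA) = 0.115/(0.0465×34.2) = 0.07231 K/W
R_outer film = 1/(h_o·A) = 1/(24.1×34.2) = 0.001213 K/W
R_total = 0.07611 K/W
Q = ΔT / R_total = 30 / 0.07611

Q ≈ 394 W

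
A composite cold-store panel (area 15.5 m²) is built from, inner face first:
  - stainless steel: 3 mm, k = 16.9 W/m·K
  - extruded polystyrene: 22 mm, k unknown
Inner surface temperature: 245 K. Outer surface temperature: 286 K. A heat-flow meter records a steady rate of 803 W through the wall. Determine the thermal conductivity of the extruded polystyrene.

k ≈ 0.0278 W/(m·K)

Using the resistance-network approach (series):
R_stainless steel = L/(kA) = 0.003/(16.9×15.5) = 1.145×10^-5 K/W
Sum of known resistances R_other = 1.145×10^-5 K/W
Total R = ΔT/Q = 41/803 = 0.05106 K/W
R_extruded polystyrene = R_total − R_other = 0.05105 K/W
k = L/(R·A) = 0.022/(0.05105×15.5)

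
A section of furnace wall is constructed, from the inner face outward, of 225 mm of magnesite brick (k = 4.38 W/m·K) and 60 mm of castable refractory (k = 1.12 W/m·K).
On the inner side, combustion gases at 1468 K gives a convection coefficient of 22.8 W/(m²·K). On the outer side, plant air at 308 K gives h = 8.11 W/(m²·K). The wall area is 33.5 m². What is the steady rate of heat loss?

Q ≈ 143000 W

Using the resistance-network approach (series):
R_inner film = 1/(h_i·A) = 1/(22.8×33.5) = 0.001309 K/W
R_magnesite brick = L/(kA) = 0.225/(4.38×33.5) = 0.001533 K/W
R_castable refractory = L/(kA) = 0.06/(1.12×33.5) = 0.001599 K/W
R_outer film = 1/(h_o·A) = 1/(8.11×33.5) = 0.003681 K/W
R_total = 0.008123 K/W
Q = ΔT / R_total = 1160 / 0.008123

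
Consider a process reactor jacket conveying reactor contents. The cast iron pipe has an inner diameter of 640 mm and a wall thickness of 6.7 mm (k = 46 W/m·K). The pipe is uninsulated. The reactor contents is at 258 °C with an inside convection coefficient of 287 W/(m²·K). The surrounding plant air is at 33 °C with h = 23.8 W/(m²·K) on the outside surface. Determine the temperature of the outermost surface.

For a radial system each layer contributes R = ln(r_out/r_in)/(2πkL); films add R = 1/(hA).
R_inner film = 1/(h_i·2πr₁L) = 1/(287×2π×0.32×1) = 0.001733 K/W
R_cast iron pipe wall = ln(326.7/320)/(2π×46×1) = 7.169×10^-5 K/W
R_outer film = 1/(h_o·2πr_oL) = 1/(23.8×2π×0.3267×1) = 0.02047 K/W
R_total = 0.02227 K/W
Q = ΔT/R_total = 225/0.02227
Q = 10100 W/m
T_interface = T_inner − Q·ΣR(inner→interface) = 258 − 10100×0.001805

T ≈ 240 °C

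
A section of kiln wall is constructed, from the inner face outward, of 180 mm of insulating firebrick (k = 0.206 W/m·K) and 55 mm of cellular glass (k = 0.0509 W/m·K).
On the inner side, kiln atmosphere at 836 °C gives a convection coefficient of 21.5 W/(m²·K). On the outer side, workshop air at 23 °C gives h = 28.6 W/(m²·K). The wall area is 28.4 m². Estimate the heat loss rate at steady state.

Q ≈ 11300 W

Treating each layer as a thermal resistance in series:
R_inner film = 1/(h_i·A) = 1/(21.5×28.4) = 0.001638 K/W
R_insulating firebrick = L/(kA) = 0.18/(0.206×28.4) = 0.03077 K/W
R_cellular glass = L/(kA) = 0.055/(0.0509×28.4) = 0.03805 K/W
R_outer film = 1/(h_o·A) = 1/(28.6×28.4) = 0.001231 K/W
R_total = 0.07168 K/W
Q = ΔT / R_total = 813 / 0.07168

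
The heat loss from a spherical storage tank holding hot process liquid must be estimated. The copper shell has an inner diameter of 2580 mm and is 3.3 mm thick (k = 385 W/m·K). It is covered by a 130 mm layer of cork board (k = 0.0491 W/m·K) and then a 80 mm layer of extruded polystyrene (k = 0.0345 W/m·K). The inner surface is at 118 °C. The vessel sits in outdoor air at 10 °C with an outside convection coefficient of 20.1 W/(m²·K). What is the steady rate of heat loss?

Q ≈ 533 W

Radial (spherical) resistances in series:
R_copper shell = (1/1.29 − 1/1.2933)/(4π×385) = 4.088×10^-7 K/W
R_cork board = (1/1.2933 − 1/1.4233)/(4π×0.0491) = 0.1145 K/W
R_extruded polystyrene = (1/1.4233 − 1/1.5033)/(4π×0.0345) = 0.08624 K/W
R_outer film = 1/(h·4πr_o²) = 1/(20.1×4π×1.5033²) = 0.001752 K/W
R_total = 0.2025 K/W
Q = ΔT/R_total = 108/0.2025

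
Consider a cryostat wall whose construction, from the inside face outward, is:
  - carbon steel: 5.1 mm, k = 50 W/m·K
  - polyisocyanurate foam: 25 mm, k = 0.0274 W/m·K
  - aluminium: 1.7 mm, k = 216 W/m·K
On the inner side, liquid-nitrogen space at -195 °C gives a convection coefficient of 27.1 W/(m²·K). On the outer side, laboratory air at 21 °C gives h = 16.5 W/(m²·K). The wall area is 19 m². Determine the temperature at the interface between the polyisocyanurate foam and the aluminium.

T ≈ 8.04 °C

Using the resistance-network approach (series):
R_inner film = 1/(h_i·A) = 1/(27.1×19) = 0.001942 K/W
R_carbon steel = L/(kA) = 0.0051/(50×19) = 5.368×10^-6 K/W
R_polyisocyanurate foam = L/(kA) = 0.025/(0.0274×19) = 0.04802 K/W
R_aluminium = L/(kA) = 0.0017/(216×19) = 4.142×10^-7 K/W
R_outer film = 1/(h_o·A) = 1/(16.5×19) = 0.00319 K/W
R_total = 0.05316 K/W;  Q = ΔT/R_total = 216/0.05316 = 4063 W
T_interface = T_inner + Q·ΣR(inner→interface) = -195 + 4060×0.04997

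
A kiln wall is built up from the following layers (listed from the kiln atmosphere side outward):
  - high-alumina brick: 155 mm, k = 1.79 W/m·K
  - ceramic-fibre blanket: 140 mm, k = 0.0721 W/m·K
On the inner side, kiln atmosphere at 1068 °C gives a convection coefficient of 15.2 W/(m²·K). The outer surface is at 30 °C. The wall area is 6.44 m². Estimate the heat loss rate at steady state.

Q ≈ 3190 W

Series thermal resistances:
R_inner film = 1/(h_i·A) = 1/(15.2×6.44) = 0.01022 K/W
R_high-alumina brick = L/(kA) = 0.155/(1.79×6.44) = 0.01345 K/W
R_ceramic-fibre blanket = L/(kA) = 0.14/(0.0721×6.44) = 0.3015 K/W
R_total = 0.3252 K/W
Q = ΔT / R_total = 1038 / 0.3252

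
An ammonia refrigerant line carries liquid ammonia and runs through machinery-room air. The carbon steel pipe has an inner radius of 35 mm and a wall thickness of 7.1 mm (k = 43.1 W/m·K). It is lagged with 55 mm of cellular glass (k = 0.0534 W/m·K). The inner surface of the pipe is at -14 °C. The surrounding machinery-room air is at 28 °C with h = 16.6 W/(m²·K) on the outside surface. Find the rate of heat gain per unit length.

q′ ≈ 16.2 W/m

For a radial system each layer contributes R = ln(r_out/r_in)/(2πkL); films add R = 1/(hA).
R_carbon steel pipe wall = ln(42.1/35)/(2π×43.1×1) = 6.82×10^-4 K/W
R_cellular glass = ln(97.1/42.1)/(2π×0.0534×1) = 2.491 K/W
R_outer film = 1/(h_o·2πr_oL) = 1/(16.6×2π×0.0971×1) = 0.09874 K/W
R_total = 2.59 K/W
Q = ΔT/R_total = 42/2.59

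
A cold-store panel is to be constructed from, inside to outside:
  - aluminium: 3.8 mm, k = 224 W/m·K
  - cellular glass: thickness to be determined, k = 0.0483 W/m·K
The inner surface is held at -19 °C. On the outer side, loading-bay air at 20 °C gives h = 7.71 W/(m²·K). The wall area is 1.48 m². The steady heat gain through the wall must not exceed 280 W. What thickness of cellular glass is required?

L ≈ 3.69 mm

Model the wall as resistances in series:
R_aluminium = L/(kA) = 0.0038/(224×1.48) = 1.146×10^-5 K/W
R_outer film = 1/(h_o·A) = 1/(7.71×1.48) = 0.08764 K/W
Sum of the known resistances R_other = 0.08765 K/W
Required total resistance R_tot = ΔT/Q_allow = 39/280 = 0.1393 K/W
R_cellular glass = R_tot − R_other = 0.05164 K/W
L = R·k·A = 0.05164×0.0483×1.48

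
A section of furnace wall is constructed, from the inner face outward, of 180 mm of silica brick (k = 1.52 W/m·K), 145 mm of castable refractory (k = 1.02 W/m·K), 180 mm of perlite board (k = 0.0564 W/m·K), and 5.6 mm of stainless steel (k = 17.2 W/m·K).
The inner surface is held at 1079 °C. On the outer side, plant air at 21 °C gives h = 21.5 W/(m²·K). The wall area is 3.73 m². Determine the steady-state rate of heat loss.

Q ≈ 1130 W

Thermal resistances in series:
R_silica brick = L/(kA) = 0.18/(1.52×3.73) = 0.03175 K/W
R_castable refractory = L/(kA) = 0.145/(1.02×3.73) = 0.03811 K/W
R_perlite board = L/(kA) = 0.18/(0.0564×3.73) = 0.8556 K/W
R_stainless steel = L/(kA) = 0.0056/(17.2×3.73) = 8.729×10^-5 K/W
R_outer film = 1/(h_o·A) = 1/(21.5×3.73) = 0.01247 K/W
R_total = 0.938 K/W
Q = ΔT / R_total = 1058 / 0.938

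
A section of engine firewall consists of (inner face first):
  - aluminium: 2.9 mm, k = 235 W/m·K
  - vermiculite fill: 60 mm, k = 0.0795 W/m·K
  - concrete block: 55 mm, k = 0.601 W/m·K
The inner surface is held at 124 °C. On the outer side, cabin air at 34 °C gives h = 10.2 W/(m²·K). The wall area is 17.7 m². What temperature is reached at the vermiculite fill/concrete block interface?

T ≈ 52.1 °C

Thermal resistances in series:
R_aluminium = L/(kA) = 0.0029/(235×17.7) = 6.972×10^-7 K/W
R_vermiculite fill = L/(kA) = 0.06/(0.0795×17.7) = 0.04264 K/W
R_concrete block = L/(kA) = 0.055/(0.601×17.7) = 0.00517 K/W
R_outer film = 1/(h_o·A) = 1/(10.2×17.7) = 0.005539 K/W
R_total = 0.05335 K/W;  Q = ΔT/R_total = 90/0.05335 = 1687 W
T_interface = T_inner − Q·ΣR(inner→interface) = 124 − 1690×0.04264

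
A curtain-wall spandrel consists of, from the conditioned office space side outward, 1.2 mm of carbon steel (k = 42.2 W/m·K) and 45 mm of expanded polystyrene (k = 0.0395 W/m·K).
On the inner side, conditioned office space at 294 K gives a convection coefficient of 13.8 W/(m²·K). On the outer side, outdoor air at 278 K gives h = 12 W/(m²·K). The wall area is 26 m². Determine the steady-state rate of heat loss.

Q ≈ 321 W

Series thermal resistances:
R_inner film = 1/(h_i·A) = 1/(13.8×26) = 0.002787 K/W
R_carbon steel = L/(kA) = 0.0012/(42.2×26) = 1.094×10^-6 K/W
R_expanded polystyrene = L/(kA) = 0.045/(0.0395×26) = 0.04382 K/W
R_outer film = 1/(h_o·A) = 1/(12×26) = 0.003205 K/W
R_total = 0.04981 K/W
Q = ΔT / R_total = 16 / 0.04981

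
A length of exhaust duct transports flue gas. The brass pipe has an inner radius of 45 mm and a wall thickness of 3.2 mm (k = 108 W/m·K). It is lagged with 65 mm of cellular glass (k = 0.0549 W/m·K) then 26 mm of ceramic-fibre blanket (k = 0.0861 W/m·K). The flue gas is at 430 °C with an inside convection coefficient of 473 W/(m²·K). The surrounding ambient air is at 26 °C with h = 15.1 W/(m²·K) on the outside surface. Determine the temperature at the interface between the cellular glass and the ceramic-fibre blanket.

T ≈ 88.9 °C

Cylindrical conduction, so R = ln(r₂/r₁)/(2πkL) per layer, in series:
R_inner film = 1/(h_i·2πr₁L) = 1/(473×2π×0.045×1) = 0.007477 K/W
R_brass pipe wall = ln(48.2/45)/(2π×108×1) = 1.012×10^-4 K/W
R_cellular glass = ln(113.2/48.2)/(2π×0.0549×1) = 2.475 K/W
R_ceramic-fibre blanket = ln(139.2/113.2)/(2π×0.0861×1) = 0.3822 K/W
R_outer film = 1/(h_o·2πr_oL) = 1/(15.1×2π×0.1392×1) = 0.07572 K/W
R_total = 2.941 K/W
Q = ΔT/R_total = 404/2.941
Q = 137 W/m
T_interface = T_inner − Q·ΣR(inner→interface) = 430 − 137×2.483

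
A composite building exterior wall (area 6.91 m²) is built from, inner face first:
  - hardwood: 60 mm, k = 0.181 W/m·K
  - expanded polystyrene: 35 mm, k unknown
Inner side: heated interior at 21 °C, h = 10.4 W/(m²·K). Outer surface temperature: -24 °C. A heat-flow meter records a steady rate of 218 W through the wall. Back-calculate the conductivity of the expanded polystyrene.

Series thermal resistances:
R_inner film = 1/(h_i·A) = 1/(10.4×6.91) = 0.01392 K/W
R_hardwood = L/(kA) = 0.06/(0.181×6.91) = 0.04797 K/W
Sum of known resistances R_other = 0.06189 K/W
Total R = ΔT/Q = 45/218 = 0.2064 K/W
R_expanded polystyrene = R_total − R_other = 0.1445 K/W
k = L/(R·A) = 0.035/(0.1445×6.91)

k ≈ 0.035 W/(m·K)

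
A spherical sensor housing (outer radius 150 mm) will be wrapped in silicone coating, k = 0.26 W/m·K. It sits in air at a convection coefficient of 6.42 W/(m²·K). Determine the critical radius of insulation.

For a sphere r_cr = 2k/h = 2×0.26/6.42
r_cr = 81 mm; since the bare radius (150 mm) is above r_cr, any added insulation will reduce heat loss.

r_cr ≈ 81 mm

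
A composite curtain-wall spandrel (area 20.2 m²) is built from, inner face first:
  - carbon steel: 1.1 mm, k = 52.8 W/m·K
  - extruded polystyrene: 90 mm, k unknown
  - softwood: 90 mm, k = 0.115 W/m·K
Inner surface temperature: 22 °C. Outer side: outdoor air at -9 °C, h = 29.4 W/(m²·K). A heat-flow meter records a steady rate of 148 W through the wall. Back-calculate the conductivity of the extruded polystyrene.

Thermal resistances in series:
R_carbon steel = L/(kA) = 0.0011/(52.8×20.2) = 1.031×10^-6 K/W
R_softwood = L/(kA) = 0.09/(0.115×20.2) = 0.03874 K/W
R_outer film = 1/(h_o·A) = 1/(29.4×20.2) = 0.001684 K/W
Sum of known resistances R_other = 0.04043 K/W
Total R = ΔT/Q = 31/148 = 0.2095 K/W
R_extruded polystyrene = R_total − R_other = 0.169 K/W
k = L/(R·A) = 0.09/(0.169×20.2)

k ≈ 0.0264 W/(m·K)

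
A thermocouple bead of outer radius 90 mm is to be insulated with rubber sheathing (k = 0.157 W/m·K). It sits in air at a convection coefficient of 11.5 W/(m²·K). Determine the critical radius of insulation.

r_cr ≈ 27.3 mm

For a sphere r_cr = 2k/h = 2×0.157/11.5
r_cr = 27.3 mm; since the bare radius (90 mm) is above r_cr, any added insulation will reduce heat loss.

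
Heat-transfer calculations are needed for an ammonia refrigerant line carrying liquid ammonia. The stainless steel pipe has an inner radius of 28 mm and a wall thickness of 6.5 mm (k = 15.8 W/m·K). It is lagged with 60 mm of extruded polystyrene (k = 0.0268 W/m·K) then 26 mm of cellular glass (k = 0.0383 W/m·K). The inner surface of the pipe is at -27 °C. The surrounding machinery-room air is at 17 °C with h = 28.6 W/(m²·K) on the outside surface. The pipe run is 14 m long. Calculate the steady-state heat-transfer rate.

Treating each annulus and film as a series resistance:
R_stainless steel pipe wall = ln(34.5/28)/(2π×15.8×14) = 1.502×10^-4 K/W
R_extruded polystyrene = ln(94.5/34.5)/(2π×0.0268×14) = 0.4274 K/W
R_cellular glass = ln(120.5/94.5)/(2π×0.0383×14) = 0.07214 K/W
R_outer film = 1/(h_o·2πr_oL) = 1/(28.6×2π×0.1205×14) = 0.003299 K/W
R_total = 0.503 K/W
Q = ΔT/R_total = 44/0.503

Q ≈ 87.5 W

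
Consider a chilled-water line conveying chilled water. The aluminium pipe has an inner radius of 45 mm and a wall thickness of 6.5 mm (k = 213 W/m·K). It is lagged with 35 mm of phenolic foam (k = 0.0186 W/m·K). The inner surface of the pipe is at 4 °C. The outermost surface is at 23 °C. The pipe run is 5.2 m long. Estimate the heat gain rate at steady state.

Per-layer cylindrical resistances, series-summed:
R_aluminium pipe wall = ln(51.5/45)/(2π×213×5.2) = 1.939×10^-5 K/W
R_phenolic foam = ln(86.5/51.5)/(2π×0.0186×5.2) = 0.8533 K/W
R_total = 0.8533 K/W
Q = ΔT/R_total = 19/0.8533

Q ≈ 22.3 W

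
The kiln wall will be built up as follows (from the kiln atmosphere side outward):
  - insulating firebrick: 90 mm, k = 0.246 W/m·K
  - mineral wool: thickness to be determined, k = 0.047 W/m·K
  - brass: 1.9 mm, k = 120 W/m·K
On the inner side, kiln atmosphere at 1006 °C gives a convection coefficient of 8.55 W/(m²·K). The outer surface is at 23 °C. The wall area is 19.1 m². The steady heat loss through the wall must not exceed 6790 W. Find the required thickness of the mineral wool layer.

Series thermal resistances:
R_inner film = 1/(h_i·A) = 1/(8.55×19.1) = 0.006124 K/W
R_insulating firebrick = L/(kA) = 0.09/(0.246×19.1) = 0.01915 K/W
R_brass = L/(kA) = 0.0019/(120×19.1) = 8.29×10^-7 K/W
Sum of the known resistances R_other = 0.02528 K/W
Required total resistance R_tot = ΔT/Q_allow = 983/6790 = 0.1448 K/W
R_mineral wool = R_tot − R_other = 0.1195 K/W
L = R·k·A = 0.1195×0.047×19.1

L ≈ 107 mm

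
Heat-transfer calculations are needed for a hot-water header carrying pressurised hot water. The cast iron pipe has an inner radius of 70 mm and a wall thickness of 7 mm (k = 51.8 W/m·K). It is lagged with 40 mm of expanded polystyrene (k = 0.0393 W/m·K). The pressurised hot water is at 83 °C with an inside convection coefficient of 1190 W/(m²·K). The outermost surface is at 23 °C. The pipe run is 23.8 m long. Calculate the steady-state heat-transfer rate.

For a radial system each layer contributes R = ln(r_out/r_in)/(2πkL); films add R = 1/(hA).
R_inner film = 1/(h_i·2πr₁L) = 1/(1190×2π×0.07×23.8) = 8.028×10^-5 K/W
R_cast iron pipe wall = ln(77/70)/(2π×51.8×23.8) = 1.23×10^-5 K/W
R_expanded polystyrene = ln(117/77)/(2π×0.0393×23.8) = 0.07119 K/W
R_total = 0.07128 K/W
Q = ΔT/R_total = 60/0.07128

Q ≈ 842 W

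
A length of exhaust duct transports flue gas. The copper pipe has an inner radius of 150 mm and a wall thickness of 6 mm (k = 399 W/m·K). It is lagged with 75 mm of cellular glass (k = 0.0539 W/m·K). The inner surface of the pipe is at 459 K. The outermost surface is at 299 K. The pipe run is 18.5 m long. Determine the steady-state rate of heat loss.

For a radial system each layer contributes R = ln(r_out/r_in)/(2πkL); films add R = 1/(hA).
R_copper pipe wall = ln(156/150)/(2π×399×18.5) = 8.457×10^-7 K/W
R_cellular glass = ln(231/156)/(2π×0.0539×18.5) = 0.06266 K/W
R_total = 0.06266 K/W
Q = ΔT/R_total = 160/0.06266

Q ≈ 2550 W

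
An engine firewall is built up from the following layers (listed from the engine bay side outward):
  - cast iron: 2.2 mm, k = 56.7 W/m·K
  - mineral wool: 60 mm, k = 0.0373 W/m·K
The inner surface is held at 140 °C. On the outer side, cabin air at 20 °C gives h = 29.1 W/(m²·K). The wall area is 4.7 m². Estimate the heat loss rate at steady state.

Q ≈ 343 W

Treating each layer as a thermal resistance in series:
R_cast iron = L/(kA) = 0.0022/(56.7×4.7) = 8.255×10^-6 K/W
R_mineral wool = L/(kA) = 0.06/(0.0373×4.7) = 0.3423 K/W
R_outer film = 1/(h_o·A) = 1/(29.1×4.7) = 0.007312 K/W
R_total = 0.3496 K/W
Q = ΔT / R_total = 120 / 0.3496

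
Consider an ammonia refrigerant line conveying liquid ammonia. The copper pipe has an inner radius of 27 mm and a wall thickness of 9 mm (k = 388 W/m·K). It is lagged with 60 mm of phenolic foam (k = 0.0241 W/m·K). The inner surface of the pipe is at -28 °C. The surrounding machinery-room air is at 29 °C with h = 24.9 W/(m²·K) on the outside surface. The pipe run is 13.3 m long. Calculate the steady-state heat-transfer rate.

Treating each annulus and film as a series resistance:
R_copper pipe wall = ln(36/27)/(2π×388×13.3) = 8.873×10^-6 K/W
R_phenolic foam = ln(96/36)/(2π×0.0241×13.3) = 0.487 K/W
R_outer film = 1/(h_o·2πr_oL) = 1/(24.9×2π×0.096×13.3) = 0.005006 K/W
R_total = 0.492 K/W
Q = ΔT/R_total = 57/0.492

Q ≈ 116 W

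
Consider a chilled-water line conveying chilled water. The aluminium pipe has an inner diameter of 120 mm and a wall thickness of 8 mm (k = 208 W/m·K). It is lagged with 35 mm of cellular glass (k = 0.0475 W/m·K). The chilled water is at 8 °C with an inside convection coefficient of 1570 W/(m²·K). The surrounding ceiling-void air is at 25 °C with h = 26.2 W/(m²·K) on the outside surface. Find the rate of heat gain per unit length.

q′ ≈ 11.7 W/m

Radial resistances (cylindrical: R_cond = ln(r_o/r_i)/(2πkL), R_conv = 1/(h·2πrL)):
R_inner film = 1/(h_i·2πr₁L) = 1/(1570×2π×0.06×1) = 0.00169 K/W
R_aluminium pipe wall = ln(68/60)/(2π×208×1) = 9.577×10^-5 K/W
R_cellular glass = ln(103/68)/(2π×0.0475×1) = 1.391 K/W
R_outer film = 1/(h_o·2πr_oL) = 1/(26.2×2π×0.103×1) = 0.05898 K/W
R_total = 1.452 K/W
Q = ΔT/R_total = 17/1.452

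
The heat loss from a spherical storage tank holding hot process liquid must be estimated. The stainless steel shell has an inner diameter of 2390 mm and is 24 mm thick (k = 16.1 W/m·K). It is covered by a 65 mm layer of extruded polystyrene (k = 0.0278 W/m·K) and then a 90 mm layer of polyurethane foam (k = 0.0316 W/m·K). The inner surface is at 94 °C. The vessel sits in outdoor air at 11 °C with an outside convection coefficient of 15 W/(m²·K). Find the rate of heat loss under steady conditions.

Q ≈ 332 W

Radial (spherical) resistances in series:
R_stainless steel shell = (1/1.195 − 1/1.219)/(4π×16.1) = 8.143×10^-5 K/W
R_extruded polystyrene = (1/1.219 − 1/1.284)/(4π×0.0278) = 0.1189 K/W
R_polyurethane foam = (1/1.284 − 1/1.374)/(4π×0.0316) = 0.1285 K/W
R_outer film = 1/(h·4πr_o²) = 1/(15×4π×1.374²) = 0.00281 K/W
R_total = 0.2502 K/W
Q = ΔT/R_total = 83/0.2502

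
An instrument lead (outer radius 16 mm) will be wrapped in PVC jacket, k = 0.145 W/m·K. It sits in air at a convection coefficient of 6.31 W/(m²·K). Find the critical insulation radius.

r_cr ≈ 23 mm

For a cylinder r_cr = k/h = 0.145/6.31
r_cr = 23 mm; since the bare radius (16 mm) is below r_cr, adding a thin layer of insulation will *increase* heat loss.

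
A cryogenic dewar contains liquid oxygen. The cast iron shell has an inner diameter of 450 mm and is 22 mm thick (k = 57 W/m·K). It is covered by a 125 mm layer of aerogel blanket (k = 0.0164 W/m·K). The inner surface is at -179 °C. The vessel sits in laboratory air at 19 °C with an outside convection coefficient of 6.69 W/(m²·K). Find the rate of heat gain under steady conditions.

Q ≈ 29.6 W

For a spherical shell R = (1/r₁ − 1/r₂)/(4πk); film R = 1/(h·4πr²). In series:
R_cast iron shell = (1/0.225 − 1/0.247)/(4π×57) = 5.527×10^-4 K/W
R_aerogel blanket = (1/0.247 − 1/0.372)/(4π×0.0164) = 6.601 K/W
R_outer film = 1/(h·4πr_o²) = 1/(6.69×4π×0.372²) = 0.08596 K/W
R_total = 6.688 K/W
Q = ΔT/R_total = 198/6.688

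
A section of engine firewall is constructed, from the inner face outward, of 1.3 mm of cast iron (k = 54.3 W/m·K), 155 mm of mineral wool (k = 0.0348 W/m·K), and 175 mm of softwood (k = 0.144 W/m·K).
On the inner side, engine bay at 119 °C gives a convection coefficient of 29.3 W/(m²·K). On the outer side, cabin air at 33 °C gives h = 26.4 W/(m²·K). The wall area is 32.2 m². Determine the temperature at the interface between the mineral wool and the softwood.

Using the resistance-network approach (series):
R_inner film = 1/(h_i·A) = 1/(29.3×32.2) = 0.00106 K/W
R_cast iron = L/(kA) = 0.0013/(54.3×32.2) = 7.435×10^-7 K/W
R_mineral wool = L/(kA) = 0.155/(0.0348×32.2) = 0.1383 K/W
R_softwood = L/(kA) = 0.175/(0.144×32.2) = 0.03774 K/W
R_outer film = 1/(h_o·A) = 1/(26.4×32.2) = 0.001176 K/W
R_total = 0.1783 K/W;  Q = ΔT/R_total = 86/0.1783 = 482.3 W
T_interface = T_inner − Q·ΣR(inner→interface) = 119 − 482×0.1394

T ≈ 51.8 °C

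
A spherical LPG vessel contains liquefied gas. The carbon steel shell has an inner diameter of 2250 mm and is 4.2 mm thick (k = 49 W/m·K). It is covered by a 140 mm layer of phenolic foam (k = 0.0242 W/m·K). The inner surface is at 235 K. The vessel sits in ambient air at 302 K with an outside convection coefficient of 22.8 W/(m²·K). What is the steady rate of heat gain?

Each spherical layer contributes R = (1/r_i − 1/r_o)/(4πk):
R_carbon steel shell = (1/1.125 − 1/1.1292)/(4π×49) = 5.369×10^-6 K/W
R_phenolic foam = (1/1.1292 − 1/1.2692)/(4π×0.0242) = 0.3212 K/W
R_outer film = 1/(h·4πr_o²) = 1/(22.8×4π×1.2692²) = 0.002167 K/W
R_total = 0.3234 K/W
Q = ΔT/R_total = 67/0.3234

Q ≈ 207 W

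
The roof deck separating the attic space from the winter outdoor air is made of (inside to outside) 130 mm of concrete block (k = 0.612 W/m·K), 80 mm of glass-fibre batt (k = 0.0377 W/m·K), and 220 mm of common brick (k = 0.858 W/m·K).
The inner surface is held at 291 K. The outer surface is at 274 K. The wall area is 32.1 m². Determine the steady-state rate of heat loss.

Using the resistance-network approach (series):
R_concrete block = L/(kA) = 0.13/(0.612×32.1) = 0.006617 K/W
R_glass-fibre batt = L/(kA) = 0.08/(0.0377×32.1) = 0.06611 K/W
R_common brick = L/(kA) = 0.22/(0.858×32.1) = 0.007988 K/W
R_total = 0.08071 K/W
Q = ΔT / R_total = 17 / 0.08071

Q ≈ 211 W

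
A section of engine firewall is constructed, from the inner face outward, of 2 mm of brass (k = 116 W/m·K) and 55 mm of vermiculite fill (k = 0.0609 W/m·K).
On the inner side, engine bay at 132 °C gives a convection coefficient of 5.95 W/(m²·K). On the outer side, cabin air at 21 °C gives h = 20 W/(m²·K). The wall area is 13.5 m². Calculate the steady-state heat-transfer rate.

Model the wall as resistances in series:
R_inner film = 1/(h_i·A) = 1/(5.95×13.5) = 0.01245 K/W
R_brass = L/(kA) = 0.002/(116×13.5) = 1.277×10^-6 K/W
R_vermiculite fill = L/(kA) = 0.055/(0.0609×13.5) = 0.0669 K/W
R_outer film = 1/(h_o·A) = 1/(20×13.5) = 0.003704 K/W
R_total = 0.08305 K/W
Q = ΔT / R_total = 111 / 0.08305

Q ≈ 1340 W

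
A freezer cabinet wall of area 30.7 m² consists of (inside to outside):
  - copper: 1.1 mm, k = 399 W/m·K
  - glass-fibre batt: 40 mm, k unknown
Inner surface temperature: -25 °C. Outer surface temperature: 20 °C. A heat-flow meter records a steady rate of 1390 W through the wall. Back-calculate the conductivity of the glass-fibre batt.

Using the resistance-network approach (series):
R_copper = L/(kA) = 0.0011/(399×30.7) = 8.98×10^-8 K/W
Sum of known resistances R_other = 8.98×10^-8 K/W
Total R = ΔT/Q = 45/1390 = 0.03237 K/W
R_glass-fibre batt = R_total − R_other = 0.03237 K/W
k = L/(R·A) = 0.04/(0.03237×30.7)

k ≈ 0.0402 W/(m·K)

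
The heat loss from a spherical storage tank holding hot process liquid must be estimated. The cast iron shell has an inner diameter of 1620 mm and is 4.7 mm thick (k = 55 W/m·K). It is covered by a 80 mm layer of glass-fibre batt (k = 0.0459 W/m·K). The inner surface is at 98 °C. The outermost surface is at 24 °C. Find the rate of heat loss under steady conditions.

Q ≈ 389 W

Each spherical layer contributes R = (1/r_i − 1/r_o)/(4πk):
R_cast iron shell = (1/0.81 − 1/0.8147)/(4π×55) = 1.03×10^-5 K/W
R_glass-fibre batt = (1/0.8147 − 1/0.8947)/(4π×0.0459) = 0.1903 K/W
R_total = 0.1903 K/W
Q = ΔT/R_total = 74/0.1903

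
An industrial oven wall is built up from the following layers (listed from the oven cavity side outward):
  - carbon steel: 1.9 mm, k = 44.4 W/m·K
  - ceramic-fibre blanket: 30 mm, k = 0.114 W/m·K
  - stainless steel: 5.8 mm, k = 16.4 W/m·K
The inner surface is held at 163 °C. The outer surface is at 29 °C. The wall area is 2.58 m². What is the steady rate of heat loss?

Q ≈ 1310 W

Series thermal resistances:
R_carbon steel = L/(kA) = 0.0019/(44.4×2.58) = 1.659×10^-5 K/W
R_ceramic-fibre blanket = L/(kA) = 0.03/(0.114×2.58) = 0.102 K/W
R_stainless steel = L/(kA) = 0.0058/(16.4×2.58) = 1.371×10^-4 K/W
R_total = 0.1022 K/W
Q = ΔT / R_total = 134 / 0.1022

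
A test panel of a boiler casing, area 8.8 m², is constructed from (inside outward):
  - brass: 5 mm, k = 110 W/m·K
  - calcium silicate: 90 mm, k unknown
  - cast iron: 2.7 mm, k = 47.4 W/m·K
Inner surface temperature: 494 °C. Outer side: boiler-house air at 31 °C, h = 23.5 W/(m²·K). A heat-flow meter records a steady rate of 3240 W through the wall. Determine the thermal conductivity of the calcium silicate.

Series thermal resistances:
R_brass = L/(kA) = 0.005/(110×8.8) = 5.165×10^-6 K/W
R_cast iron = L/(kA) = 0.0027/(47.4×8.8) = 6.473×10^-6 K/W
R_outer film = 1/(h_o·A) = 1/(23.5×8.8) = 0.004836 K/W
Sum of known resistances R_other = 0.004847 K/W
Total R = ΔT/Q = 463/3240 = 0.1429 K/W
R_calcium silicate = R_total − R_other = 0.1381 K/W
k = L/(R·A) = 0.09/(0.1381×8.8)

k ≈ 0.0741 W/(m·K)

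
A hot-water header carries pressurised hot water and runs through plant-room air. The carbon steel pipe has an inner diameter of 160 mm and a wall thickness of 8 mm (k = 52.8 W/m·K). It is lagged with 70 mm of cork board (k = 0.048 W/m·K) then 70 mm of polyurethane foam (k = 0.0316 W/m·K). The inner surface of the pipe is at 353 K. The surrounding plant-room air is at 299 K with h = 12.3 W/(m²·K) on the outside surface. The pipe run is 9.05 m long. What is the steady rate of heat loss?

Q ≈ 127 W

Cylindrical conduction, so R = ln(r₂/r₁)/(2πkL) per layer, in series:
R_carbon steel pipe wall = ln(88/80)/(2π×52.8×9.05) = 3.175×10^-5 K/W
R_cork board = ln(158/88)/(2π×0.048×9.05) = 0.2144 K/W
R_polyurethane foam = ln(228/158)/(2π×0.0316×9.05) = 0.2041 K/W
R_outer film = 1/(h_o·2πr_oL) = 1/(12.3×2π×0.228×9.05) = 0.006271 K/W
R_total = 0.4248 K/W
Q = ΔT/R_total = 54/0.4248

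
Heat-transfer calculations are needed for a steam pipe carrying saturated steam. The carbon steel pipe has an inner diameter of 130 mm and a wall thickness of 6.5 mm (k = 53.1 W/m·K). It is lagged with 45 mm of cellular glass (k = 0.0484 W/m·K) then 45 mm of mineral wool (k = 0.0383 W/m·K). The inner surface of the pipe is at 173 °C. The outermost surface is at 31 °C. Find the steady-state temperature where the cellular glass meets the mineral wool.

T ≈ 96 °C

Cylindrical conduction, so R = ln(r₂/r₁)/(2πkL) per layer, in series:
R_carbon steel pipe wall = ln(71.5/65)/(2π×53.1×1) = 2.857×10^-4 K/W
R_cellular glass = ln(116.5/71.5)/(2π×0.0484×1) = 1.605 K/W
R_mineral wool = ln(161.5/116.5)/(2π×0.0383×1) = 1.357 K/W
R_total = 2.963 K/W
Q = ΔT/R_total = 142/2.963
Q = 47.9 W/m
T_interface = T_inner − Q·ΣR(inner→interface) = 173 − 47.9×1.606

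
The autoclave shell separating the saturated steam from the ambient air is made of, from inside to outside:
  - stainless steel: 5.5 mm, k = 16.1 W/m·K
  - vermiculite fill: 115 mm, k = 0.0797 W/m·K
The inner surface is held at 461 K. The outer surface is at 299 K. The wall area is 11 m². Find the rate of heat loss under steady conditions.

Series thermal resistances:
R_stainless steel = L/(kA) = 0.0055/(16.1×11) = 3.106×10^-5 K/W
R_vermiculite fill = L/(kA) = 0.115/(0.0797×11) = 0.1312 K/W
R_total = 0.1312 K/W
Q = ΔT / R_total = 162 / 0.1312

Q ≈ 1230 W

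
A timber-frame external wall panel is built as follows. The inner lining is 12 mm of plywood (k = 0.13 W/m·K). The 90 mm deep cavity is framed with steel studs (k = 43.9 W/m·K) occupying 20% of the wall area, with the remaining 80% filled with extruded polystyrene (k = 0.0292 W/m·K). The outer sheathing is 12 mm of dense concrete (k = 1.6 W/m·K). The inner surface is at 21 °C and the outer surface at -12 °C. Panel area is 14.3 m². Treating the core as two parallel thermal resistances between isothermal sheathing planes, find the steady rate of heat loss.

Q ≈ 4290 W

Sheathing layers in series; stud and cavity paths in parallel between them.
R_inner = 0.012/(0.13×14.3) = 0.006455 K/W
R_stud  = 0.09/(43.9×0.2×14.3) = 7.168×10^-4 K/W
R_cav   = 0.09/(0.0292×0.8×14.3) = 0.2694 K/W
1/R_core = 1/R_stud + 1/R_cav → R_core = 7.149×10^-4 K/W
R_outer = 0.012/(1.6×14.3) = 5.245×10^-4 K/W
R_total = 0.007694 K/W
Q = ΔT/R_total = 33/0.007694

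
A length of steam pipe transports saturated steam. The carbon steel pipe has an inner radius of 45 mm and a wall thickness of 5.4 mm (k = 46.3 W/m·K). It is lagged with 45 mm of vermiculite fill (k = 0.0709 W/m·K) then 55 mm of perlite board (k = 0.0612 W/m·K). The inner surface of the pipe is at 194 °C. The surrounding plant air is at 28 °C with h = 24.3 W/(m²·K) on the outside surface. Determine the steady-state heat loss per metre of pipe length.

Cylindrical conduction, so R = ln(r₂/r₁)/(2πkL) per layer, in series:
R_carbon steel pipe wall = ln(50.4/45)/(2π×46.3×1) = 3.896×10^-4 K/W
R_vermiculite fill = ln(95.4/50.4)/(2π×0.0709×1) = 1.432 K/W
R_perlite board = ln(150.4/95.4)/(2π×0.0612×1) = 1.184 K/W
R_outer film = 1/(h_o·2πr_oL) = 1/(24.3×2π×0.1504×1) = 0.04355 K/W
R_total = 2.66 K/W
Q = ΔT/R_total = 166/2.66

q′ ≈ 62.4 W/m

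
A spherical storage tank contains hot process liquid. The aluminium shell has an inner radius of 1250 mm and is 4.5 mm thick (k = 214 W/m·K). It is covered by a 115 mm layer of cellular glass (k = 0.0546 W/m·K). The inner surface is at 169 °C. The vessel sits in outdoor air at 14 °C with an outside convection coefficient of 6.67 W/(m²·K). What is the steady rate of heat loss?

Each spherical layer contributes R = (1/r_i − 1/r_o)/(4πk):
R_aluminium shell = (1/1.25 − 1/1.2545)/(4π×214) = 1.067×10^-6 K/W
R_cellular glass = (1/1.2545 − 1/1.3695)/(4π×0.0546) = 0.09756 K/W
R_outer film = 1/(h·4πr_o²) = 1/(6.67×4π×1.3695²) = 0.006361 K/W
R_total = 0.1039 K/W
Q = ΔT/R_total = 155/0.1039

Q ≈ 1490 W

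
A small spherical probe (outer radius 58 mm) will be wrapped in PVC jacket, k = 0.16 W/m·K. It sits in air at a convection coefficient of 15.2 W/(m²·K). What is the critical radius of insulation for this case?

For a sphere r_cr = 2k/h = 2×0.16/15.2
r_cr = 21.1 mm; since the bare radius (58 mm) is above r_cr, any added insulation will reduce heat loss.

r_cr ≈ 21.1 mm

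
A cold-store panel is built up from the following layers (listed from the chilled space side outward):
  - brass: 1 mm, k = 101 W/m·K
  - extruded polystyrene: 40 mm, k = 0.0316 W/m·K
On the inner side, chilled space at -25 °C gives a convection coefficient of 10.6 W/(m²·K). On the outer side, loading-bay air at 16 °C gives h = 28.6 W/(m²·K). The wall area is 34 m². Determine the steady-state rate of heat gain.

Q ≈ 999 W

Model the wall as resistances in series:
R_inner film = 1/(h_i·A) = 1/(10.6×34) = 0.002775 K/W
R_brass = L/(kA) = 0.001/(101×34) = 2.912×10^-7 K/W
R_extruded polystyrene = L/(kA) = 0.04/(0.0316×34) = 0.03723 K/W
R_outer film = 1/(h_o·A) = 1/(28.6×34) = 0.001028 K/W
R_total = 0.04103 K/W
Q = ΔT / R_total = 41 / 0.04103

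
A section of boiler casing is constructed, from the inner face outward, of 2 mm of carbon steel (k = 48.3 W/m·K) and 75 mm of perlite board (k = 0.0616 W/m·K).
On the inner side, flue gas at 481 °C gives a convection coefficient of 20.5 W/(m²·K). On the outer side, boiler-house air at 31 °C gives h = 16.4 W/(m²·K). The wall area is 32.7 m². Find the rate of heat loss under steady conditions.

Q ≈ 11100 W

Using the resistance-network approach (series):
R_inner film = 1/(h_i·A) = 1/(20.5×32.7) = 0.001492 K/W
R_carbon steel = L/(kA) = 0.002/(48.3×32.7) = 1.266×10^-6 K/W
R_perlite board = L/(kA) = 0.075/(0.0616×32.7) = 0.03723 K/W
R_outer film = 1/(h_o·A) = 1/(16.4×32.7) = 0.001865 K/W
R_total = 0.04059 K/W
Q = ΔT / R_total = 450 / 0.04059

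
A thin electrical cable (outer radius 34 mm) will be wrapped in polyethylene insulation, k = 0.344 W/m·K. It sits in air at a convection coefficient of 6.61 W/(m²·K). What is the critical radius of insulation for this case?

r_cr ≈ 52 mm

For a cylinder r_cr = k/h = 0.344/6.61
r_cr = 52 mm; since the bare radius (34 mm) is below r_cr, adding a thin layer of insulation will *increase* heat loss.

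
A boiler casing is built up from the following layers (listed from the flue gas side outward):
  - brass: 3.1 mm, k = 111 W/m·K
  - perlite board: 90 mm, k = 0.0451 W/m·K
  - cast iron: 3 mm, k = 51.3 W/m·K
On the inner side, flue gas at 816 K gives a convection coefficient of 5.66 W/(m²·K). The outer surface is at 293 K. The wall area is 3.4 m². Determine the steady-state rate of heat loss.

Series thermal resistances:
R_inner film = 1/(h_i·A) = 1/(5.66×3.4) = 0.05196 K/W
R_brass = L/(kA) = 0.0031/(111×3.4) = 8.214×10^-6 K/W
R_perlite board = L/(kA) = 0.09/(0.0451×3.4) = 0.5869 K/W
R_cast iron = L/(kA) = 0.003/(51.3×3.4) = 1.72×10^-5 K/W
R_total = 0.6389 K/W
Q = ΔT / R_total = 523 / 0.6389

Q ≈ 819 W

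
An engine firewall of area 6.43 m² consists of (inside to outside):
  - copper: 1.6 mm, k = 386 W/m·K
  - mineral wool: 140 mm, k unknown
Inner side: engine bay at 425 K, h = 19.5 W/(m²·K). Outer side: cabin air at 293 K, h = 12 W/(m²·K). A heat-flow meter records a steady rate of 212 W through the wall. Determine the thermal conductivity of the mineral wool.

Thermal resistances in series:
R_inner film = 1/(h_i·A) = 1/(19.5×6.43) = 0.007975 K/W
R_copper = L/(kA) = 0.0016/(386×6.43) = 6.446×10^-7 K/W
R_outer film = 1/(h_o·A) = 1/(12×6.43) = 0.01296 K/W
Sum of known resistances R_other = 0.02094 K/W
Total R = ΔT/Q = 132/212 = 0.6226 K/W
R_mineral wool = R_total − R_other = 0.6017 K/W
k = L/(R·A) = 0.14/(0.6017×6.43)

k ≈ 0.0362 W/(m·K)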